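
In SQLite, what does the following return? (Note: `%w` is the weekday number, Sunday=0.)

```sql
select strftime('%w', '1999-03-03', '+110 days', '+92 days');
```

First apply '+110 days', '+92 days': 1999-03-03 → 1999-09-21.
1999-09-21 is a Tuesday; with Sunday=0 that is 2.

2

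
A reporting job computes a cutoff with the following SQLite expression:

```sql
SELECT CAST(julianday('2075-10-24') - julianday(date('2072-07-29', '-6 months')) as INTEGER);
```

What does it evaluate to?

1364

Adding -6 months to 2072-07-29 gives 2072-01-29.
2 days remain in January 2072 after the 29th (31 − 29).
Full months from February 2072 through September 2075 contribute their day counts.
Then 24 days into October 2075.
Total: 2 + 29 + 31 + 30 + 31 + 30 + 31 + 31 + 30 + 31 + 30 + 31 + 31 + 28 + 31 + 30 + 31 + 30 + 31 + 31 + 30 + 31 + 30 + 31 + 31 + 28 + 31 + 30 + 31 + 30 + 31 + 31 + 30 + 31 + 30 + 31 + 31 + 28 + 31 + 30 + 31 + 30 + 31 + 31 + 30 + 24 = 1364.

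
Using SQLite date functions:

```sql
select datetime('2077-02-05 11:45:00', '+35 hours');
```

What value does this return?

2077-02-06 22:45:00

+35 hours from 2077-02-05 11:45:00 is 2077-02-06 22:45:00 (crosses midnight).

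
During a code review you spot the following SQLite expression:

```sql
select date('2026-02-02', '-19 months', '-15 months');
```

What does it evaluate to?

2023-04-02

Adding -19 months to 2026-02-02 gives 2024-07-02.
Adding -15 months to 2024-07-02 gives 2023-04-02.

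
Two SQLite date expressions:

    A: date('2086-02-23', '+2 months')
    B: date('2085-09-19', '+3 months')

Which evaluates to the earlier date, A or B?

A = 2086-04-23.
B = 2085-12-19.
B is earlier.

B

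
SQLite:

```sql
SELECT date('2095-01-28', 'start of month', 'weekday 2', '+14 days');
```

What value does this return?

2095-01-18

`start of month` rewinds 2095-01-28 to 2095-01-01.
`weekday 2` advances to the next Tuesday; 2095-01-01 is a Saturday, so it moves forward to 2095-01-04.
Advancing 14 more days within January lands on 2095-01-18.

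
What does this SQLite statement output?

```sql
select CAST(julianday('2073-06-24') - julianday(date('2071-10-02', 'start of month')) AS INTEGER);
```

632

`start of month` rewinds 2071-10-02 to 2071-10-01.
30 days remain in October 2071 after the 1st (31 − 1).
Full months from November 2071 through May 2073 contribute their day counts.
Then 24 days into June 2073.
Total: 30 + 30 + 31 + 31 + 29 + 31 + 30 + 31 + 30 + 31 + 31 + 30 + 31 + 30 + 31 + 31 + 28 + 31 + 30 + 31 + 24 = 632.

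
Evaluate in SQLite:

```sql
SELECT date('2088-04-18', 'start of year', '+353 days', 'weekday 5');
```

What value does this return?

2088-12-24

`start of year` rewinds 2088-04-18 to 2088-01-01.
Applying '+353 days' to 2088-01-01: counting 353 days forward gives 2088-12-19.
`weekday 5` advances to the next Friday; 2088-12-19 is a Sunday, so it moves forward to 2088-12-24.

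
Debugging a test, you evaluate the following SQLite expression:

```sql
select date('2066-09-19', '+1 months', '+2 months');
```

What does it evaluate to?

2066-12-19

Adding +1 month to 2066-09-19 gives 2066-10-19.
Adding +2 months to 2066-10-19 gives 2066-12-19.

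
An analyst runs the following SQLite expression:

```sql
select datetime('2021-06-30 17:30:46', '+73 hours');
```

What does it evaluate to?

+73 hours from 2021-06-30 17:30:46 is 2021-07-03 18:30:46 (crosses midnight).

2021-07-03 18:30:46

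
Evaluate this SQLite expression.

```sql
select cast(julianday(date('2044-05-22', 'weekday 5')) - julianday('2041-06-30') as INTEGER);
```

1062

`weekday 5` advances to the next Friday; 2044-05-22 is a Sunday, so it moves forward to 2044-05-27.
0 days remain in June 2041 after the 30th (30 − 30).
Full months from July 2041 through April 2044 contribute their day counts.
Then 27 days into May 2044.
Total: 0 + 31 + 31 + 30 + 31 + 30 + 31 + 31 + 28 + 31 + 30 + 31 + 30 + 31 + 31 + 30 + 31 + 30 + 31 + 31 + 28 + 31 + 30 + 31 + 30 + 31 + 31 + 30 + 31 + 30 + 31 + 31 + 29 + 31 + 30 + 27 = 1062.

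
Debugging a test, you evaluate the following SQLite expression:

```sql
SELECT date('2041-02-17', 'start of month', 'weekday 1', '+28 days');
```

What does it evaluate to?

2041-03-04

`start of month` rewinds 2041-02-17 to 2041-02-01.
`weekday 1` advances to the next Monday; 2041-02-01 is a Friday, so it moves forward to 2041-02-04.
February 2041 has 28 days; 24 remain after the 4th, so 25 days reach 2041-03-01.
Advancing 3 more days within March lands on 2041-03-04.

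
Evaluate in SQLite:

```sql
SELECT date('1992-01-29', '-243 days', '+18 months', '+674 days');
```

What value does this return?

1994-10-06

Applying '-243 days' to 1992-01-29: counting 243 days back gives 1991-05-31.
Adding +18 months to 1991-05-31 targets 1992-11-31. November 1992 has only 30 days, so SQLite normalizes the 1-day overflow forward to 1992-12-01.
Applying '+674 days' to 1992-12-01: counting 674 days forward gives 1994-10-06.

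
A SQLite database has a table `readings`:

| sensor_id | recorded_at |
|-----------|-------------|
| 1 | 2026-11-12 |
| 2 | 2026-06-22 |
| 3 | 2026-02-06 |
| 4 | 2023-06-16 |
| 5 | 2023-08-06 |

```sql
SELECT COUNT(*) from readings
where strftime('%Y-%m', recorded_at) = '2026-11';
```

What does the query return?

Rows with year-month 2026-11: 2026-11-12 → 1.

1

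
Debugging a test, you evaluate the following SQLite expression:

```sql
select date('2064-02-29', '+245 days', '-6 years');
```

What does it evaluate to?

Applying '+245 days' to 2064-02-29: counting 245 days forward gives 2064-10-31.
Adding -6 years to 2064-10-31 gives 2058-10-31.

2058-10-31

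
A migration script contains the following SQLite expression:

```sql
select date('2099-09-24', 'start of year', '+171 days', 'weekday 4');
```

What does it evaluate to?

`start of year` rewinds 2099-09-24 to 2099-01-01.
Applying '+171 days' to 2099-01-01: counting 171 days forward gives 2099-06-21.
`weekday 4` advances to the next Thursday; 2099-06-21 is a Sunday, so it moves forward to 2099-06-25.

2099-06-25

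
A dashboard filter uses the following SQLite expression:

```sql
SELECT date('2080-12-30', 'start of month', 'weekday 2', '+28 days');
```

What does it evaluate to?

`start of month` rewinds 2080-12-30 to 2080-12-01.
`weekday 2` advances to the next Tuesday; 2080-12-01 is a Sunday, so it moves forward to 2080-12-03.
Advancing 28 more days within December lands on 2080-12-31.

2080-12-31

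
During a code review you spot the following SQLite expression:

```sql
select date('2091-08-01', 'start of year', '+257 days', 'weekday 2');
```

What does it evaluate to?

2091-09-18

`start of year` rewinds 2091-08-01 to 2091-01-01.
Applying '+257 days' to 2091-01-01: counting 257 days forward gives 2091-09-15.
`weekday 2` advances to the next Tuesday; 2091-09-15 is a Saturday, so it moves forward to 2091-09-18.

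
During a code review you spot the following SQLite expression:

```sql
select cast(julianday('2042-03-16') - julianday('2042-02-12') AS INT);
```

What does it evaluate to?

16 days remain in February 2042 after the 12th (28 − 12).
Then 16 days into March 2042.
Total: 16 + 16 = 32.

32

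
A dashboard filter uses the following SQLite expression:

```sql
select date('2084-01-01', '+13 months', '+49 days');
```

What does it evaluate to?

2085-03-22

Adding +13 months to 2084-01-01 gives 2085-02-01.
Applying '+49 days' to 2085-02-01: counting 49 days forward gives 2085-03-22.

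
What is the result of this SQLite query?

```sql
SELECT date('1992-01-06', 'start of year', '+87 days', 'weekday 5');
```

`start of year` rewinds 1992-01-06 to 1992-01-01.
Applying '+87 days' to 1992-01-01: counting 87 days forward gives 1992-03-28.
`weekday 5` advances to the next Friday; 1992-03-28 is a Saturday, so it moves forward to 1992-04-03.

1992-04-03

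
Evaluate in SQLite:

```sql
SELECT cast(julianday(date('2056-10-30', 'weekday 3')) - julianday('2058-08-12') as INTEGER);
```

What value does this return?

-649

`weekday 3` advances to the next Wednesday; 2056-10-30 is a Monday, so it moves forward to 2056-11-01.
29 days remain in November 2056 after the 1st (30 − 1).
Full months from December 2056 through July 2058 contribute their day counts.
Then 12 days into August 2058.
Total: 29 + 31 + 31 + 28 + 31 + 30 + 31 + 30 + 31 + 31 + 30 + 31 + 30 + 31 + 31 + 28 + 31 + 30 + 31 + 30 + 31 + 12 = 649.
The subtraction is earlier − later, so the result is −649 → -649.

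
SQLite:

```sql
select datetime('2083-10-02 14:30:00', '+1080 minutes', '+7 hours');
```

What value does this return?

2083-10-03 15:30:00

1080 minutes = 18h 0m; +1080 minutes from 2083-10-02 14:30:00 is 2083-10-03 08:30:00 (crosses midnight).
+7 hours from 2083-10-03 08:30:00 is 2083-10-03 15:30:00.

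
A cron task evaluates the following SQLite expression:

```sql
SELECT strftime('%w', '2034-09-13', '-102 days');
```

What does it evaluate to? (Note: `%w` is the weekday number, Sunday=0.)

First apply '-102 days': 2034-09-13 → 2034-06-03.
2034-06-03 is a Saturday; with Sunday=0 that is 6.

6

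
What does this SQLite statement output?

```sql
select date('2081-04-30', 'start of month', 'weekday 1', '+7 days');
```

2081-04-14

`start of month` rewinds 2081-04-30 to 2081-04-01.
`weekday 1` advances to the next Monday; 2081-04-01 is a Tuesday, so it moves forward to 2081-04-07.
Advancing 7 more days within April lands on 2081-04-14.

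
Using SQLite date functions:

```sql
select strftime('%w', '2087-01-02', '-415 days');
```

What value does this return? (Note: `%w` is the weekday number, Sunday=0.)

First apply '-415 days': 2087-01-02 → 2085-11-13.
2085-11-13 is a Tuesday; with Sunday=0 that is 2.

2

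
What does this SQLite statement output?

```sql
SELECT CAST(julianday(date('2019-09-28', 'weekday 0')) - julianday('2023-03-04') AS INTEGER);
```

`weekday 0` advances to the next Sunday; 2019-09-28 is a Saturday, so it moves forward to 2019-09-29.
1 day remains in September 2019 after the 29th (30 − 29).
Full months from October 2019 through February 2023 contribute their day counts.
Then 4 days into March 2023.
Total: 1 + 31 + 30 + 31 + 31 + 29 + 31 + 30 + 31 + 30 + 31 + 31 + 30 + 31 + 30 + 31 + 31 + 28 + 31 + 30 + 31 + 30 + 31 + 31 + 30 + 31 + 30 + 31 + 31 + 28 + 31 + 30 + 31 + 30 + 31 + 31 + 30 + 31 + 30 + 31 + 31 + 28 + 4 = 1252.
The subtraction is earlier − later, so the result is −1252 → -1252.

-1252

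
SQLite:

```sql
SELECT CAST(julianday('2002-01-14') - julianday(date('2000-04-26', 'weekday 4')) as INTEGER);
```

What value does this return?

627

`weekday 4` advances to the next Thursday; 2000-04-26 is a Wednesday, so it moves forward to 2000-04-27.
3 days remain in April 2000 after the 27th (30 − 27).
Full months from May 2000 through December 2001 contribute their day counts.
Then 14 days into January 2002.
Total: 3 + 31 + 30 + 31 + 31 + 30 + 31 + 30 + 31 + 31 + 28 + 31 + 30 + 31 + 30 + 31 + 31 + 30 + 31 + 30 + 31 + 14 = 627.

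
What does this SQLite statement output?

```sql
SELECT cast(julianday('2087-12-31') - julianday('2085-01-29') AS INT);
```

1066

2 days remain in January 2085 after the 29th (31 − 29).
Full months from February 2085 through November 2087 contribute their day counts.
Then 31 days into December 2087.
Total: 2 + 28 + 31 + 30 + 31 + 30 + 31 + 31 + 30 + 31 + 30 + 31 + 31 + 28 + 31 + 30 + 31 + 30 + 31 + 31 + 30 + 31 + 30 + 31 + 31 + 28 + 31 + 30 + 31 + 30 + 31 + 31 + 30 + 31 + 30 + 31 = 1066.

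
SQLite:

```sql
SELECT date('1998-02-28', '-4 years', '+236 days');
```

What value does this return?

1994-10-22

Adding -4 years to 1998-02-28 gives 1994-02-28.
Applying '+236 days' to 1994-02-28: counting 236 days forward gives 1994-10-22.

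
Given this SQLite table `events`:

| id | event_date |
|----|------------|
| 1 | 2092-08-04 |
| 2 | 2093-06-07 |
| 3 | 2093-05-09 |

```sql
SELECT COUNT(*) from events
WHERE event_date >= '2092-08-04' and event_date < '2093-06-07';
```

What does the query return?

Rows in [2092-08-04, 2093-06-07): 2092-08-04, 2093-05-09 → 2 rows.

2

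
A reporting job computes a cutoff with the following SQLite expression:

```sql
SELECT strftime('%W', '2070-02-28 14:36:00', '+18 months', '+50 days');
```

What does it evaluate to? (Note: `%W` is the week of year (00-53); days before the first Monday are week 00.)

First apply '+18 months', '+50 days': 2070-02-28 14:36:00 → 2071-10-17 14:36:00.
2071-10-17 is a Saturday. SQLite's %W counts Mondays since the year started; the result is 41.

41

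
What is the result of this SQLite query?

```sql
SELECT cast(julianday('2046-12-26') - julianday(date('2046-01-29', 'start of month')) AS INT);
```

`start of month` rewinds 2046-01-29 to 2046-01-01.
30 days remain in January 2046 after the 1st (31 − 1).
Full months from February 2046 through November 2046 contribute their day counts.
Then 26 days into December 2046.
Total: 30 + 28 + 31 + 30 + 31 + 30 + 31 + 31 + 30 + 31 + 30 + 26 = 359.

359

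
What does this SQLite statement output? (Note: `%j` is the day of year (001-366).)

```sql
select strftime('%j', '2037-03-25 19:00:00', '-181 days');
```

First apply '-181 days': 2037-03-25 19:00:00 → 2036-09-25 19:00:00.
Day-of-year for 2036-09-25: days since 2036-01-01 inclusive = 269, zero-padded to 269.

269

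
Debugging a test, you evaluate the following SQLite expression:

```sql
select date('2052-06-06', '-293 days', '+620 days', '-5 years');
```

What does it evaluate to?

2048-04-29

Applying '-293 days' to 2052-06-06: counting 293 days back gives 2051-08-18.
Applying '+620 days' to 2051-08-18: counting 620 days forward gives 2053-04-29.
Adding -5 years to 2053-04-29 gives 2048-04-29.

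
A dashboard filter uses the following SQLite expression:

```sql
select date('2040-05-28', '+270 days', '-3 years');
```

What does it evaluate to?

2038-02-22

Applying '+270 days' to 2040-05-28: counting 270 days forward gives 2041-02-22.
Adding -3 years to 2041-02-22 gives 2038-02-22.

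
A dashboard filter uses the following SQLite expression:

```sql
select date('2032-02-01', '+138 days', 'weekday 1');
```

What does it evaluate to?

Applying '+138 days' to 2032-02-01: counting 138 days forward gives 2032-06-18.
`weekday 1` advances to the next Monday; 2032-06-18 is a Friday, so it moves forward to 2032-06-21.

2032-06-21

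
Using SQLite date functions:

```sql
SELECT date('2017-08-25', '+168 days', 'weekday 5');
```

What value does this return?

2018-02-09

Applying '+168 days' to 2017-08-25: counting 168 days forward gives 2018-02-09.
`weekday 5` advances to the next Friday; 2018-02-09 is already a Friday, so it stays at 2018-02-09.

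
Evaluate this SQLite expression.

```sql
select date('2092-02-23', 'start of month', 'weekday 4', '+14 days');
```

2092-02-21

`start of month` rewinds 2092-02-23 to 2092-02-01.
`weekday 4` advances to the next Thursday; 2092-02-01 is a Friday, so it moves forward to 2092-02-07.
Advancing 14 more days within February lands on 2092-02-21.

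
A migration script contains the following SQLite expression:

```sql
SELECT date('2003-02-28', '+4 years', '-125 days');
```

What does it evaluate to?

2006-10-26

Adding +4 years to 2003-02-28 gives 2007-02-28.
Applying '-125 days' to 2007-02-28: counting 125 days back gives 2006-10-26.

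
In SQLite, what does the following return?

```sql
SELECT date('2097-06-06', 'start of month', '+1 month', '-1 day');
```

`start of month` rewinds 2097-06-06 to 2097-06-01.
Adding +1 month to 2097-06-01 gives 2097-07-01.
Going back 1 day from 2097-07-01 reaches 2097-06-30 (last day of June, 30 days).

2097-06-30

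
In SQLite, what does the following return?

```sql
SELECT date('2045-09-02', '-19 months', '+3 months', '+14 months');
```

Adding -19 months to 2045-09-02 gives 2044-02-02.
Adding +3 months to 2044-02-02 gives 2044-05-02.
Adding +14 months to 2044-05-02 gives 2045-07-02.

2045-07-02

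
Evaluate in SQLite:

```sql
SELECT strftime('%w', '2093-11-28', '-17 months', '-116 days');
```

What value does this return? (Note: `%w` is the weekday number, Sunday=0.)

2

First apply '-17 months', '-116 days': 2093-11-28 → 2092-03-04.
2092-03-04 is a Tuesday; with Sunday=0 that is 2.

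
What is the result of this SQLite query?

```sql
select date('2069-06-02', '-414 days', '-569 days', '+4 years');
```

Applying '-414 days' to 2069-06-02: counting 414 days back gives 2068-04-14.
Applying '-569 days' to 2068-04-14: counting 569 days back gives 2066-09-23.
Adding +4 years to 2066-09-23 gives 2070-09-23.

2070-09-23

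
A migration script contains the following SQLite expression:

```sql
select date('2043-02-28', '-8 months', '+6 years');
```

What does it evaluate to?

2048-06-28

Adding -8 months to 2043-02-28 gives 2042-06-28.
Adding +6 years to 2042-06-28 gives 2048-06-28.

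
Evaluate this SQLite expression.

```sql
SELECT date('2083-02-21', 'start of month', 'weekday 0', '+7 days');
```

2083-02-14

`start of month` rewinds 2083-02-21 to 2083-02-01.
`weekday 0` advances to the next Sunday; 2083-02-01 is a Monday, so it moves forward to 2083-02-07.
Advancing 7 more days within February lands on 2083-02-14.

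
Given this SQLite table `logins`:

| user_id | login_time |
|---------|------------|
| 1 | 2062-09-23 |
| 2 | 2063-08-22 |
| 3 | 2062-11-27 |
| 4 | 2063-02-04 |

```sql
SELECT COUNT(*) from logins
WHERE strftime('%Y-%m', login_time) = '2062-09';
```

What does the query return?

1

Rows with year-month 2062-09: 2062-09-23 → 1.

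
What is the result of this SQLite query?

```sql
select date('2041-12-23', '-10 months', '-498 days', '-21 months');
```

Adding -10 months to 2041-12-23 gives 2041-02-23.
Applying '-498 days' to 2041-02-23: counting 498 days back gives 2039-10-14.
Adding -21 months to 2039-10-14 gives 2038-01-14.

2038-01-14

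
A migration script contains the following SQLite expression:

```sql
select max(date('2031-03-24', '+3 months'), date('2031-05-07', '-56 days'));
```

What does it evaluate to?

2031-06-24

date('2031-03-24', '+3 months') → 2031-06-24.
date('2031-05-07', '-56 days') → 2031-03-12.
Later of the two is 2031-06-24.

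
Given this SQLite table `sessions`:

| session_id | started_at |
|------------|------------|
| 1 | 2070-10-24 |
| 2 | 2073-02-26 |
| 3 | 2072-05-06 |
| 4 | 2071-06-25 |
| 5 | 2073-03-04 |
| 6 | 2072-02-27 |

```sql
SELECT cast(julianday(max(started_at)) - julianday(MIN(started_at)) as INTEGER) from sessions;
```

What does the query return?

862

MIN = 2070-10-24, MAX = 2073-03-04.
7 days remain in October 2070 after the 24th (31 − 24).
Full months from November 2070 through February 2073 contribute their day counts.
Then 4 days into March 2073.
Total: 7 + 30 + 31 + 31 + 28 + 31 + 30 + 31 + 30 + 31 + 31 + 30 + 31 + 30 + 31 + 31 + 29 + 31 + 30 + 31 + 30 + 31 + 31 + 30 + 31 + 30 + 31 + 31 + 28 + 4 = 862.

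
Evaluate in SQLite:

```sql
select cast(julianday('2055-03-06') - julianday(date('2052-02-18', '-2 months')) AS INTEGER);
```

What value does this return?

Adding -2 months to 2052-02-18 gives 2051-12-18.
13 days remain in December 2051 after the 18th (31 − 18).
Full months from January 2052 through February 2055 contribute their day counts.
Then 6 days into March 2055.
Total: 13 + 31 + 29 + 31 + 30 + 31 + 30 + 31 + 31 + 30 + 31 + 30 + 31 + 31 + 28 + 31 + 30 + 31 + 30 + 31 + 31 + 30 + 31 + 30 + 31 + 31 + 28 + 31 + 30 + 31 + 30 + 31 + 31 + 30 + 31 + 30 + 31 + 31 + 28 + 6 = 1174.

1174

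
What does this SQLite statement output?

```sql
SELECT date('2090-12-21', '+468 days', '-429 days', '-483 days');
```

2089-10-03

Applying '+468 days' to 2090-12-21: counting 468 days forward gives 2092-04-02.
Applying '-429 days' to 2092-04-02: counting 429 days back gives 2091-01-29.
Applying '-483 days' to 2091-01-29: counting 483 days back gives 2089-10-03.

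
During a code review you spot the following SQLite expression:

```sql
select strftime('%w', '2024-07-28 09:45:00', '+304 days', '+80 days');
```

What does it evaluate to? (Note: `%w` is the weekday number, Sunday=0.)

6

First apply '+304 days', '+80 days': 2024-07-28 09:45:00 → 2025-08-16 09:45:00.
2025-08-16 is a Saturday; with Sunday=0 that is 6.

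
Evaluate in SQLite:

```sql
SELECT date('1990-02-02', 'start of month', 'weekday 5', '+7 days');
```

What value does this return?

1990-02-09

`start of month` rewinds 1990-02-02 to 1990-02-01.
`weekday 5` advances to the next Friday; 1990-02-01 is a Thursday, so it moves forward to 1990-02-02.
Advancing 7 more days within February lands on 1990-02-09.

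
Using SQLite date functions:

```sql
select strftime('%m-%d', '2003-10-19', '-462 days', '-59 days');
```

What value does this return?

05-16

First apply '-462 days', '-59 days': 2003-10-19 → 2002-05-16.
`%m-%d` extracts the month-day: 05-16.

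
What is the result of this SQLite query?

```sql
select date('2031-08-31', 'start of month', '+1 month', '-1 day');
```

2031-08-31

`start of month` rewinds 2031-08-31 to 2031-08-01.
Adding +1 month to 2031-08-01 gives 2031-09-01.
Going back 1 day from 2031-09-01 reaches 2031-08-31 (last day of August, 31 days).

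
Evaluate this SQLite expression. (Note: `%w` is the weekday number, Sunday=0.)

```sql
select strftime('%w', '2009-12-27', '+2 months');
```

6

First apply '+2 months': 2009-12-27 → 2010-02-27.
2010-02-27 is a Saturday; with Sunday=0 that is 6.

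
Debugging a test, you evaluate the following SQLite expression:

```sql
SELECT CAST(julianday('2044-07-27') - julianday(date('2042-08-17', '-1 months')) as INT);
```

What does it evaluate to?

741

Adding -1 month to 2042-08-17 gives 2042-07-17.
14 days remain in July 2042 after the 17th (31 − 17).
Full months from August 2042 through June 2044 contribute their day counts.
Then 27 days into July 2044.
Total: 14 + 31 + 30 + 31 + 30 + 31 + 31 + 28 + 31 + 30 + 31 + 30 + 31 + 31 + 30 + 31 + 30 + 31 + 31 + 29 + 31 + 30 + 31 + 30 + 27 = 741.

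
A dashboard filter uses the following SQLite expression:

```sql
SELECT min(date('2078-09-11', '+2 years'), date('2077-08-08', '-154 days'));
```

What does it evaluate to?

2077-03-07

date('2078-09-11', '+2 years') → 2080-09-11.
date('2077-08-08', '-154 days') → 2077-03-07.
Earlier of the two is 2077-03-07.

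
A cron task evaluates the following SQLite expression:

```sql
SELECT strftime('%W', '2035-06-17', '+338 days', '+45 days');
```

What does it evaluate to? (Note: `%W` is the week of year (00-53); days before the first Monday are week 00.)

26

First apply '+338 days', '+45 days': 2035-06-17 → 2036-07-04.
2036-07-04 is a Friday. SQLite's %W counts Mondays since the year started; the result is 26.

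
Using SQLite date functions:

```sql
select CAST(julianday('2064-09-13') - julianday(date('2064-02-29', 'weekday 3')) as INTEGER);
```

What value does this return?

`weekday 3` advances to the next Wednesday; 2064-02-29 is a Friday, so it moves forward to 2064-03-05.
26 days remain in March 2064 after the 5th (31 − 5).
April 2064: 30 days.
May 2064: 31 days.
June 2064: 30 days.
July 2064: 31 days.
August 2064: 31 days.
Then 13 days into September 2064.
Total: 26 + 30 + 31 + 30 + 31 + 31 + 13 = 192.

192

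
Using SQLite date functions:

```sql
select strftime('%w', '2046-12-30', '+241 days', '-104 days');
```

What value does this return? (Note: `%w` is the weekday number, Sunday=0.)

4

First apply '+241 days', '-104 days': 2046-12-30 → 2047-05-16.
2047-05-16 is a Thursday; with Sunday=0 that is 4.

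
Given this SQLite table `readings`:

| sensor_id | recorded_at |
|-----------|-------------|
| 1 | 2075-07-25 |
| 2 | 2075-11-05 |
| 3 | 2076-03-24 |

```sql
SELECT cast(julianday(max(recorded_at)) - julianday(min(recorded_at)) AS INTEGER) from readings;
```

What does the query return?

MIN = 2075-07-25, MAX = 2076-03-24.
6 days remain in July 2075 after the 25th (31 − 25).
Full months from August 2075 through February 2076 contribute their day counts.
Then 24 days into March 2076.
Total: 6 + 31 + 30 + 31 + 30 + 31 + 31 + 29 + 24 = 243.

243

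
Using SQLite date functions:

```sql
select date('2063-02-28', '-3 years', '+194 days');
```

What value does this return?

2060-09-09

Adding -3 years to 2063-02-28 gives 2060-02-28.
Applying '+194 days' to 2060-02-28: counting 194 days forward gives 2060-09-09.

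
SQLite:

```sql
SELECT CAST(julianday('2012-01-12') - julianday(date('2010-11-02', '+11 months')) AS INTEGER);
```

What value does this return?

102

Adding +11 months to 2010-11-02 gives 2011-10-02.
29 days remain in October 2011 after the 2nd (31 − 2).
November 2011: 30 days.
December 2011: 31 days.
Then 12 days into January 2012.
Total: 29 + 30 + 31 + 12 = 102.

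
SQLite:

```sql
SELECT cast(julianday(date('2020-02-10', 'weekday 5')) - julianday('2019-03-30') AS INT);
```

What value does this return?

321

`weekday 5` advances to the next Friday; 2020-02-10 is a Monday, so it moves forward to 2020-02-14.
1 day remains in March 2019 after the 30th (31 − 30).
Full months from April 2019 through January 2020 contribute their day counts.
Then 14 days into February 2020.
Total: 1 + 30 + 31 + 30 + 31 + 31 + 30 + 31 + 30 + 31 + 31 + 14 = 321.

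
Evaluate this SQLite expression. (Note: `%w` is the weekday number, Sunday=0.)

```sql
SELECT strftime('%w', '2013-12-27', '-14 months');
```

First apply '-14 months': 2013-12-27 → 2012-10-27.
2012-10-27 is a Saturday; with Sunday=0 that is 6.

6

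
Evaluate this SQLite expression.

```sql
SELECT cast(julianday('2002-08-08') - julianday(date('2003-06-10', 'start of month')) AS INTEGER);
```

`start of month` rewinds 2003-06-10 to 2003-06-01.
23 days remain in August 2002 after the 8th (31 − 8).
Full months from September 2002 through May 2003 contribute their day counts.
Then 1 day into June 2003.
Total: 23 + 30 + 31 + 30 + 31 + 31 + 28 + 31 + 30 + 31 + 1 = 297.
The subtraction is earlier − later, so the result is −297 → -297.

-297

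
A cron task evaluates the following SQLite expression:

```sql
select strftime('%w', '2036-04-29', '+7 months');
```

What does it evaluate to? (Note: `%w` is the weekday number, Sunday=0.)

First apply '+7 months': 2036-04-29 → 2036-11-29.
2036-11-29 is a Saturday; with Sunday=0 that is 6.

6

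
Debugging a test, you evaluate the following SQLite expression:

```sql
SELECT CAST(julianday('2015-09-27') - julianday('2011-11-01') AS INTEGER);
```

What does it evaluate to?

1426

29 days remain in November 2011 after the 1st (30 − 1).
Full months from December 2011 through August 2015 contribute their day counts.
Then 27 days into September 2015.
Total: 29 + 31 + 31 + 29 + 31 + 30 + 31 + 30 + 31 + 31 + 30 + 31 + 30 + 31 + 31 + 28 + 31 + 30 + 31 + 30 + 31 + 31 + 30 + 31 + 30 + 31 + 31 + 28 + 31 + 30 + 31 + 30 + 31 + 31 + 30 + 31 + 30 + 31 + 31 + 28 + 31 + 30 + 31 + 30 + 31 + 31 + 27 = 1426.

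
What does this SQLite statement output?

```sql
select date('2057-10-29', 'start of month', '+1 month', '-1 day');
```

2057-10-31

`start of month` rewinds 2057-10-29 to 2057-10-01.
Adding +1 month to 2057-10-01 gives 2057-11-01.
Going back 1 day from 2057-11-01 reaches 2057-10-31 (last day of October, 31 days).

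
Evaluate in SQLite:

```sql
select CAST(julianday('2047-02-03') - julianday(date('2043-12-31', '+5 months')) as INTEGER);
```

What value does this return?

Adding +5 months to 2043-12-31 gives 2044-05-31.
0 days remain in May 2044 after the 31st (31 − 31).
Full months from June 2044 through January 2047 contribute their day counts.
Then 3 days into February 2047.
Total: 0 + 30 + 31 + 31 + 30 + 31 + 30 + 31 + 31 + 28 + 31 + 30 + 31 + 30 + 31 + 31 + 30 + 31 + 30 + 31 + 31 + 28 + 31 + 30 + 31 + 30 + 31 + 31 + 30 + 31 + 30 + 31 + 31 + 3 = 978.

978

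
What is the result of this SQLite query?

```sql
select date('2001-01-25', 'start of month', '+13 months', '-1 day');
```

`start of month` rewinds 2001-01-25 to 2001-01-01.
Adding +13 months to 2001-01-01 gives 2002-02-01.
Going back 1 day from 2002-02-01 reaches 2002-01-31 (last day of January, 31 days).

2002-01-31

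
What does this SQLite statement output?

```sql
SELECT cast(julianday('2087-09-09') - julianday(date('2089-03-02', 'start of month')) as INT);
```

`start of month` rewinds 2089-03-02 to 2089-03-01.
21 days remain in September 2087 after the 9th (30 − 9).
Full months from October 2087 through February 2089 contribute their day counts.
Then 1 day into March 2089.
Total: 21 + 31 + 30 + 31 + 31 + 29 + 31 + 30 + 31 + 30 + 31 + 31 + 30 + 31 + 30 + 31 + 31 + 28 + 1 = 539.
The subtraction is earlier − later, so the result is −539 → -539.

-539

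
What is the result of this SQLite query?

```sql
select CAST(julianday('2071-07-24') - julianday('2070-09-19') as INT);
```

308

11 days remain in September 2070 after the 19th (30 − 19).
Full months from October 2070 through June 2071 contribute their day counts.
Then 24 days into July 2071.
Total: 11 + 31 + 30 + 31 + 31 + 28 + 31 + 30 + 31 + 30 + 24 = 308.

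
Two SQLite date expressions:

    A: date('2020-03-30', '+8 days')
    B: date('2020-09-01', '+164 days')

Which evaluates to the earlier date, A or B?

A = 2020-04-07.
B = 2021-02-12.
A is earlier.

A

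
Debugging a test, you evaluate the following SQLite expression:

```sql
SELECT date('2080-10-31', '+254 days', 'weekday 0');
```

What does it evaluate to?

2081-07-13

Applying '+254 days' to 2080-10-31: counting 254 days forward gives 2081-07-12.
`weekday 0` advances to the next Sunday; 2081-07-12 is a Saturday, so it moves forward to 2081-07-13.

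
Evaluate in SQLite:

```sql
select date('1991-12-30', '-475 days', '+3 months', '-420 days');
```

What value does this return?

1989-10-17

Applying '-475 days' to 1991-12-30: counting 475 days back gives 1990-09-11.
Adding +3 months to 1990-09-11 gives 1990-12-11.
Applying '-420 days' to 1990-12-11: counting 420 days back gives 1989-10-17.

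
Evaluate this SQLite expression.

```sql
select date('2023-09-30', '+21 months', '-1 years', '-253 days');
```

2023-10-21

Adding +21 months to 2023-09-30 gives 2025-06-30.
Adding -1 year to 2025-06-30 gives 2024-06-30.
Applying '-253 days' to 2024-06-30: counting 253 days back gives 2023-10-21.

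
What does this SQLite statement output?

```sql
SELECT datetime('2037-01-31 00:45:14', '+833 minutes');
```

2037-01-31 14:38:14

833 minutes = 13h 53m; +833 minutes from 2037-01-31 00:45:14 is 2037-01-31 14:38:14.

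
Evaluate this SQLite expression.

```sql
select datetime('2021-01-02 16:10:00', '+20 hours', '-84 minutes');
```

2021-01-03 10:46:00

+20 hours from 2021-01-02 16:10:00 is 2021-01-03 12:10:00 (crosses midnight).
84 minutes = 1h 24m; -84 minutes from 2021-01-03 12:10:00 is 2021-01-03 10:46:00.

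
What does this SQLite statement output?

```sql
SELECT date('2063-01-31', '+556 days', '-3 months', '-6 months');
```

2063-11-09

Applying '+556 days' to 2063-01-31: counting 556 days forward gives 2064-08-09.
Adding -3 months to 2064-08-09 gives 2064-05-09.
Adding -6 months to 2064-05-09 gives 2063-11-09.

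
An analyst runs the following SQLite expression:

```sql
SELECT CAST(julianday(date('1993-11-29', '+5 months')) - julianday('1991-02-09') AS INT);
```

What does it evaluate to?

1175

Adding +5 months to 1993-11-29 gives 1994-04-29.
19 days remain in February 1991 after the 9th (28 − 9).
Full months from March 1991 through March 1994 contribute their day counts.
Then 29 days into April 1994.
Total: 19 + 31 + 30 + 31 + 30 + 31 + 31 + 30 + 31 + 30 + 31 + 31 + 29 + 31 + 30 + 31 + 30 + 31 + 31 + 30 + 31 + 30 + 31 + 31 + 28 + 31 + 30 + 31 + 30 + 31 + 31 + 30 + 31 + 30 + 31 + 31 + 28 + 31 + 29 = 1175.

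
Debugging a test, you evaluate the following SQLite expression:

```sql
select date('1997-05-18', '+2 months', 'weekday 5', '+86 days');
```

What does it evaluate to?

1997-10-12

Adding +2 months to 1997-05-18 gives 1997-07-18.
`weekday 5` advances to the next Friday; 1997-07-18 is already a Friday, so it stays at 1997-07-18.
Applying '+86 days' to 1997-07-18: counting 86 days forward gives 1997-10-12.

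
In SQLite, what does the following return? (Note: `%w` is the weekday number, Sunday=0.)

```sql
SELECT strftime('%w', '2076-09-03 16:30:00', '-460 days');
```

First apply '-460 days': 2076-09-03 16:30:00 → 2075-06-01 16:30:00.
2075-06-01 is a Saturday; with Sunday=0 that is 6.

6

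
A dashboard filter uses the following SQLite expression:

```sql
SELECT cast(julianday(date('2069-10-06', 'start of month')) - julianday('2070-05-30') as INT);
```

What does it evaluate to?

`start of month` rewinds 2069-10-06 to 2069-10-01.
30 days remain in October 2069 after the 1st (31 − 1).
Full months from November 2069 through April 2070 contribute their day counts.
Then 30 days into May 2070.
Total: 30 + 30 + 31 + 31 + 28 + 31 + 30 + 30 = 241.
The subtraction is earlier − later, so the result is −241 → -241.

-241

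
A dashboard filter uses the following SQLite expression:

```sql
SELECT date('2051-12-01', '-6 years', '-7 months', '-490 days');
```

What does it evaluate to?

Adding -6 years to 2051-12-01 gives 2045-12-01.
Adding -7 months to 2045-12-01 gives 2045-05-01.
Applying '-490 days' to 2045-05-01: counting 490 days back gives 2043-12-28.

2043-12-28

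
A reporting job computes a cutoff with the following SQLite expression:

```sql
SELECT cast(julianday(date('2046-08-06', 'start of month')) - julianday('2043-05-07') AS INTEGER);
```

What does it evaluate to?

`start of month` rewinds 2046-08-06 to 2046-08-01.
24 days remain in May 2043 after the 7th (31 − 7).
Full months from June 2043 through July 2046 contribute their day counts.
Then 1 day into August 2046.
Total: 24 + 30 + 31 + 31 + 30 + 31 + 30 + 31 + 31 + 29 + 31 + 30 + 31 + 30 + 31 + 31 + 30 + 31 + 30 + 31 + 31 + 28 + 31 + 30 + 31 + 30 + 31 + 31 + 30 + 31 + 30 + 31 + 31 + 28 + 31 + 30 + 31 + 30 + 31 + 1 = 1182.

1182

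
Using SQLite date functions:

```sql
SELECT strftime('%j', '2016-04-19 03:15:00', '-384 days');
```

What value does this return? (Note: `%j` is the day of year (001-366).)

091

First apply '-384 days': 2016-04-19 03:15:00 → 2015-04-01 03:15:00.
Day-of-year for 2015-04-01: days since 2015-01-01 inclusive = 91, zero-padded to 091.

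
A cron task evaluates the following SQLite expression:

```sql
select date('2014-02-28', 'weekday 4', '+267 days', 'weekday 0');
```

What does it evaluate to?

`weekday 4` advances to the next Thursday; 2014-02-28 is a Friday, so it moves forward to 2014-03-06.
Applying '+267 days' to 2014-03-06: counting 267 days forward gives 2014-11-28.
`weekday 0` advances to the next Sunday; 2014-11-28 is a Friday, so it moves forward to 2014-11-30.

2014-11-30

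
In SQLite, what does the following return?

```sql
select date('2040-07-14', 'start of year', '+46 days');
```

2040-02-16

`start of year` rewinds 2040-07-14 to 2040-01-01.
Applying '+46 days' to 2040-01-01: counting 46 days forward gives 2040-02-16.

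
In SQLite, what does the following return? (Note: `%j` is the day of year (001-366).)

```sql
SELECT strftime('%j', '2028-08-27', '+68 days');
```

First apply '+68 days': 2028-08-27 → 2028-11-03.
Day-of-year for 2028-11-03: days since 2028-01-01 inclusive = 308, zero-padded to 308.

308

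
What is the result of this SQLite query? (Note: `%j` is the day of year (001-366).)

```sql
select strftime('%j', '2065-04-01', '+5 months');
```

244

First apply '+5 months': 2065-04-01 → 2065-09-01.
Day-of-year for 2065-09-01: days since 2065-01-01 inclusive = 244, zero-padded to 244.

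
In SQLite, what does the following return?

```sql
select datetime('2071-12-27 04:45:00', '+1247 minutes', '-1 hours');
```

1247 minutes = 20h 47m; +1247 minutes from 2071-12-27 04:45:00 is 2071-12-28 01:32:00 (crosses midnight).
-1 hours from 2071-12-28 01:32:00 is 2071-12-28 00:32:00.

2071-12-28 00:32:00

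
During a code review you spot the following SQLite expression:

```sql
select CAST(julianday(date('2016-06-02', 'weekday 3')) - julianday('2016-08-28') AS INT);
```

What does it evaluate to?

`weekday 3` advances to the next Wednesday; 2016-06-02 is a Thursday, so it moves forward to 2016-06-08.
22 days remain in June 2016 after the 8th (30 − 8).
July 2016: 31 days.
Then 28 days into August 2016.
Total: 22 + 31 + 28 = 81.
The subtraction is earlier − later, so the result is −81 → -81.

-81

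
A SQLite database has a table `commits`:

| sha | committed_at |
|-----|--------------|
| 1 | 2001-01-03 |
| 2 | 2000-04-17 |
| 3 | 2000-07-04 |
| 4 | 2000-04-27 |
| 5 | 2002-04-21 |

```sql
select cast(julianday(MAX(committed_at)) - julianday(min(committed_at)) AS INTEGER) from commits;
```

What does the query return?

MIN = 2000-04-17, MAX = 2002-04-21.
13 days remain in April 2000 after the 17th (30 − 17).
Full months from May 2000 through March 2002 contribute their day counts.
Then 21 days into April 2002.
Total: 13 + 31 + 30 + 31 + 31 + 30 + 31 + 30 + 31 + 31 + 28 + 31 + 30 + 31 + 30 + 31 + 31 + 30 + 31 + 30 + 31 + 31 + 28 + 31 + 21 = 734.

734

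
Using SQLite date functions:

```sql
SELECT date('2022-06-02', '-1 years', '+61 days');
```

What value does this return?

2021-08-02

Adding -1 year to 2022-06-02 gives 2021-06-02.
Applying '+61 days' to 2021-06-02: counting 61 days forward gives 2021-08-02.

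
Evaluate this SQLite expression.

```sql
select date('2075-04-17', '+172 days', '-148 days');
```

2075-05-11

Applying '+172 days' to 2075-04-17: counting 172 days forward gives 2075-10-06.
Applying '-148 days' to 2075-10-06: counting 148 days back gives 2075-05-11.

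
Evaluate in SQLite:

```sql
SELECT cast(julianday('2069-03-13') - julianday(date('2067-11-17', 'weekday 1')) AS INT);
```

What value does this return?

`weekday 1` advances to the next Monday; 2067-11-17 is a Thursday, so it moves forward to 2067-11-21.
9 days remain in November 2067 after the 21st (30 − 21).
Full months from December 2067 through February 2069 contribute their day counts.
Then 13 days into March 2069.
Total: 9 + 31 + 31 + 29 + 31 + 30 + 31 + 30 + 31 + 31 + 30 + 31 + 30 + 31 + 31 + 28 + 13 = 478.

478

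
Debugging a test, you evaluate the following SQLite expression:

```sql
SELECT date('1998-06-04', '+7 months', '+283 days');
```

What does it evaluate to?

1999-10-14

Adding +7 months to 1998-06-04 gives 1999-01-04.
Applying '+283 days' to 1999-01-04: counting 283 days forward gives 1999-10-14.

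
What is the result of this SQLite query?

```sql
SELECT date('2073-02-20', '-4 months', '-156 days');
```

Adding -4 months to 2073-02-20 gives 2072-10-20.
Applying '-156 days' to 2072-10-20: counting 156 days back gives 2072-05-17.

2072-05-17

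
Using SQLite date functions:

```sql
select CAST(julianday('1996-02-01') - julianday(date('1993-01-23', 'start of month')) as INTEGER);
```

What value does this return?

`start of month` rewinds 1993-01-23 to 1993-01-01.
30 days remain in January 1993 after the 1st (31 − 1).
Full months from February 1993 through January 1996 contribute their day counts.
Then 1 day into February 1996.
Total: 30 + 28 + 31 + 30 + 31 + 30 + 31 + 31 + 30 + 31 + 30 + 31 + 31 + 28 + 31 + 30 + 31 + 30 + 31 + 31 + 30 + 31 + 30 + 31 + 31 + 28 + 31 + 30 + 31 + 30 + 31 + 31 + 30 + 31 + 30 + 31 + 31 + 1 = 1126.

1126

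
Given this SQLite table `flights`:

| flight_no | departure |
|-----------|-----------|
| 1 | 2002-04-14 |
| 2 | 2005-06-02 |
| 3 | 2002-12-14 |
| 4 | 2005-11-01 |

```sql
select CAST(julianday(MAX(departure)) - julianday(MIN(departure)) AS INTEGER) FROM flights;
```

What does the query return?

1297

MIN = 2002-04-14, MAX = 2005-11-01.
16 days remain in April 2002 after the 14th (30 − 14).
Full months from May 2002 through October 2005 contribute their day counts.
Then 1 day into November 2005.
Total: 16 + 31 + 30 + 31 + 31 + 30 + 31 + 30 + 31 + 31 + 28 + 31 + 30 + 31 + 30 + 31 + 31 + 30 + 31 + 30 + 31 + 31 + 29 + 31 + 30 + 31 + 30 + 31 + 31 + 30 + 31 + 30 + 31 + 31 + 28 + 31 + 30 + 31 + 30 + 31 + 31 + 30 + 31 + 1 = 1297.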